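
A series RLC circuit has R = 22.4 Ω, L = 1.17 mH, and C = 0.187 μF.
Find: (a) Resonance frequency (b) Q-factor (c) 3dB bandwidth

Step 1 — Resonance condition Im(Z)=0 gives ω₀ = 1/√(LC).
Step 2 — ω₀ = 1/√(0.00117·1.87e-07) = 6.761e+04 rad/s.
Step 3 — f₀ = ω₀/(2π) = 1.076e+04 Hz.
Step 4 — Series Q: Q = ω₀L/R = 6.761e+04·0.00117/22.4 = 3.531.
Step 5 — 3dB bandwidth: Δω = ω₀/Q = 1.915e+04 rad/s; BW = Δω/(2π) = 3047 Hz.

(a) f₀ = 1.076e+04 Hz  (b) Q = 3.531  (c) BW = 3047 Hz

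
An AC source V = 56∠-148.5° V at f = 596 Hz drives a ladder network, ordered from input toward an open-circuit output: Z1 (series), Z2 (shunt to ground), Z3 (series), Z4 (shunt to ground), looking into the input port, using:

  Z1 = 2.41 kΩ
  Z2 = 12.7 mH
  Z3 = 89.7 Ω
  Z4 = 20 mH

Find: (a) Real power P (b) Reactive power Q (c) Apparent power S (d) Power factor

Step 1 — Angular frequency: ω = 2π·f = 2π·596 = 3745 rad/s.
Step 2 — Component impedances:
  Z1: Z = R = 2410 Ω
  Z2: Z = jωL = j·3745·0.0127 = 0 + j47.56 Ω
  Z3: Z = R = 89.7 Ω
  Z4: Z = jωL = j·3745·0.02 = 0 + j74.9 Ω
Step 3 — Ladder network (open output): work backward from the far end, alternating series and parallel combinations. Z_in = 2419 + j35.54 Ω = 2419∠0.8° Ω.
Step 4 — Source phasor: V = 56∠-148.5° V = -47.75 - j29.26 V.
Step 5 — Current: I = V / Z = -0.01991 - j0.0118 A = 0.02315∠-149.3° A.
Step 6 — Complex power: S = V·I* = 1.296 + j0.01904 VA.
Step 7 — Real power: P = Re(S) = 1.296 W.
Step 8 — Reactive power: Q = Im(S) = 0.01904 VAR.
Step 9 — Apparent power: |S| = 1.296 VA.
Step 10 — Power factor: PF = P/|S| = 0.9999 (lagging).

(a) P = 1.296 W  (b) Q = 0.01904 VAR  (c) S = 1.296 VA  (d) PF = 0.9999 (lagging)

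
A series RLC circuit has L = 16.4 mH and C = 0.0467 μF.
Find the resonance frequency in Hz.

Step 1 — Resonance condition Im(Z)=0 gives ω₀ = 1/√(LC).
Step 2 — ω₀ = 1/√(0.0164·4.67e-08) = 3.613e+04 rad/s.
Step 3 — f₀ = ω₀/(2π) = 5751 Hz.

f₀ = 5751 Hz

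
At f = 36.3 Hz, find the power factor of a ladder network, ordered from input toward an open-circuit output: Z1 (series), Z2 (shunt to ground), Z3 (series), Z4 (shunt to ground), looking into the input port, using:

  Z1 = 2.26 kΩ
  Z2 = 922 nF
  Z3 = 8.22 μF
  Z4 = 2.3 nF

Step 1 — Angular frequency: ω = 2π·f = 2π·36.3 = 228.1 rad/s.
Step 2 — Component impedances:
  Z1: Z = R = 2260 Ω
  Z2: Z = 1/(jωC) = -j/(ω·C) = 0 - j4755 Ω
  Z3: Z = 1/(jωC) = -j/(ω·C) = 0 - j533.4 Ω
  Z4: Z = 1/(jωC) = -j/(ω·C) = 0 - j1.906e+06 Ω
Step 3 — Ladder network (open output): work backward from the far end, alternating series and parallel combinations. Z_in = 2260 - j4744 Ω = 5254∠-64.5° Ω.
Step 4 — Power factor: PF = cos(φ) = Re(Z)/|Z| = 2260/5254 = 0.4301.
Step 5 — Type: Im(Z) = -4744 ⇒ leading (phase φ = -64.5°).

PF = 0.4301 (leading, φ = -64.5°)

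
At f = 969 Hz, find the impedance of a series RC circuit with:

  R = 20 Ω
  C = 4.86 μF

Step 1 — Angular frequency: ω = 2π·f = 2π·969 = 6088 rad/s.
Step 2 — Component impedances:
  R: Z = R = 20 Ω
  C: Z = 1/(jωC) = -j/(ω·C) = 0 - j33.8 Ω
Step 3 — Series combination: Z_total = R + C = 20 - j33.8 Ω = 39.27∠-59.4° Ω.

Z = 20 - j33.8 Ω = 39.27∠-59.4° Ω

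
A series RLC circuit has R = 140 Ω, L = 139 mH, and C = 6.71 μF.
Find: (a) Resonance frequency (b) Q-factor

Step 1 — Resonance condition Im(Z)=0 gives ω₀ = 1/√(LC).
Step 2 — ω₀ = 1/√(0.139·6.71e-06) = 1035 rad/s.
Step 3 — f₀ = ω₀/(2π) = 164.8 Hz.
Step 4 — Series Q: Q = ω₀L/R = 1035·0.139/140 = 1.028.

(a) f₀ = 164.8 Hz  (b) Q = 1.028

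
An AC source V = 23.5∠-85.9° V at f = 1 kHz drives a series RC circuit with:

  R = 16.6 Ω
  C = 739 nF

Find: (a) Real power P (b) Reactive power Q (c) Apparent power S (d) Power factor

Step 1 — Angular frequency: ω = 2π·f = 2π·1000 = 6283 rad/s.
Step 2 — Component impedances:
  R: Z = R = 16.6 Ω
  C: Z = 1/(jωC) = -j/(ω·C) = 0 - j215.4 Ω
Step 3 — Series combination: Z_total = R + C = 16.6 - j215.4 Ω = 216∠-85.6° Ω.
Step 4 — Source phasor: V = 23.5∠-85.9° V = 1.68 - j23.44 V.
Step 5 — Current: I = V / Z = 0.1088 - j0.000584 A = 0.1088∠-0.3° A.
Step 6 — Complex power: S = V·I* = 0.1965 - j2.549 VA.
Step 7 — Real power: P = Re(S) = 0.1965 W.
Step 8 — Reactive power: Q = Im(S) = -2.549 VAR.
Step 9 — Apparent power: |S| = 2.557 VA.
Step 10 — Power factor: PF = P/|S| = 0.07685 (leading).

(a) P = 0.1965 W  (b) Q = -2.549 VAR  (c) S = 2.557 VA  (d) PF = 0.07685 (leading)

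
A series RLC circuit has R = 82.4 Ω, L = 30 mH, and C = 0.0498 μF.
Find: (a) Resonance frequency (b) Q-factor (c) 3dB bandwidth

Step 1 — Resonance condition Im(Z)=0 gives ω₀ = 1/√(LC).
Step 2 — ω₀ = 1/√(0.03·4.98e-08) = 2.587e+04 rad/s.
Step 3 — f₀ = ω₀/(2π) = 4118 Hz.
Step 4 — Series Q: Q = ω₀L/R = 2.587e+04·0.03/82.4 = 9.419.
Step 5 — 3dB bandwidth: Δω = ω₀/Q = 2747 rad/s; BW = Δω/(2π) = 437.1 Hz.

(a) f₀ = 4118 Hz  (b) Q = 9.419  (c) BW = 437.1 Hz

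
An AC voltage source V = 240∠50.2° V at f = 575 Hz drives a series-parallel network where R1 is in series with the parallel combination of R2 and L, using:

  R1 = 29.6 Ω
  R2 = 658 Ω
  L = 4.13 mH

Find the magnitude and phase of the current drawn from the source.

Step 1 — Angular frequency: ω = 2π·f = 2π·575 = 3613 rad/s.
Step 2 — Component impedances:
  R1: Z = R = 29.6 Ω
  R2: Z = R = 658 Ω
  L: Z = jωL = j·3613·0.00413 = 0 + j14.92 Ω
Step 3 — Parallel branch: R2 || L = 1/(1/R2 + 1/L) = 0.3382 + j14.91 Ω.
Step 4 — Series with R1: Z_total = R1 + (R2 || L) = 29.94 + j14.91 Ω = 33.45∠26.5° Ω.
Step 5 — Source phasor: V = 240∠50.2° V = 153.6 + j184.4 V.
Step 6 — Ohm's law: I = V / Z_total = (153.6 + j184.4) / (29.94 + j14.91) = 6.569 + j2.887 A.
Step 7 — Convert to polar: |I| = 7.176 A, ∠I = 23.7°.

I = 7.176∠23.7° A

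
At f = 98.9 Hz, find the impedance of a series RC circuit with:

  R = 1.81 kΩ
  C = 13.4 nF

Step 1 — Angular frequency: ω = 2π·f = 2π·98.9 = 621.4 rad/s.
Step 2 — Component impedances:
  R: Z = R = 1810 Ω
  C: Z = 1/(jωC) = -j/(ω·C) = 0 - j1.201e+05 Ω
Step 3 — Series combination: Z_total = R + C = 1810 - j1.201e+05 Ω = 1.201e+05∠-89.1° Ω.

Z = 1810 - j1.201e+05 Ω = 1.201e+05∠-89.1° Ω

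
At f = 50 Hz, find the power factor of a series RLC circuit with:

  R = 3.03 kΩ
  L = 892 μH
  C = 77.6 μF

Step 1 — Angular frequency: ω = 2π·f = 2π·50 = 314.2 rad/s.
Step 2 — Component impedances:
  R: Z = R = 3030 Ω
  L: Z = jωL = j·314.2·0.000892 = 0 + j0.2802 Ω
  C: Z = 1/(jωC) = -j/(ω·C) = 0 - j41.02 Ω
Step 3 — Series combination: Z_total = R + L + C = 3030 - j40.74 Ω = 3030∠-0.8° Ω.
Step 4 — Power factor: PF = cos(φ) = Re(Z)/|Z| = 3030/3030.3 = 0.9999.
Step 5 — Type: Im(Z) = -40.74 ⇒ leading (phase φ = -0.8°).

PF = 0.9999 (leading, φ = -0.8°)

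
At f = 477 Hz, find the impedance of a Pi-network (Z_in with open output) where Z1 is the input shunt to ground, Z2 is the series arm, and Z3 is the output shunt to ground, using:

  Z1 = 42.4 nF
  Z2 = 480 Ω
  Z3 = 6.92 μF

Step 1 — Angular frequency: ω = 2π·f = 2π·477 = 2997 rad/s.
Step 2 — Component impedances:
  Z1: Z = 1/(jωC) = -j/(ω·C) = 0 - j7869 Ω
  Z2: Z = R = 480 Ω
  Z3: Z = 1/(jωC) = -j/(ω·C) = 0 - j48.22 Ω
Step 3 — With open output, the series arm Z2 and the output shunt Z3 appear in series to ground: Z2 + Z3 = 480 - j48.22 Ω.
Step 4 — Parallel with input shunt Z1: Z_in = Z1 || (Z2 + Z3) = 472.4 - j76.56 Ω = 478.6∠-9.2° Ω.

Z = 472.4 - j76.56 Ω = 478.6∠-9.2° Ω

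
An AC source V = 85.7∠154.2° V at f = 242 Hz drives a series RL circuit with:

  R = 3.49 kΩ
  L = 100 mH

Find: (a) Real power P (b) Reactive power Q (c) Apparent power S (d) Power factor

Step 1 — Angular frequency: ω = 2π·f = 2π·242 = 1521 rad/s.
Step 2 — Component impedances:
  R: Z = R = 3490 Ω
  L: Z = jωL = j·1521·0.1 = 0 + j152.1 Ω
Step 3 — Series combination: Z_total = R + L = 3490 + j152.1 Ω = 3493∠2.5° Ω.
Step 4 — Source phasor: V = 85.7∠154.2° V = -77.16 + j37.3 V.
Step 5 — Current: I = V / Z = -0.0216 + j0.01163 A = 0.02453∠151.7° A.
Step 6 — Complex power: S = V·I* = 2.1 + j0.09151 VA.
Step 7 — Real power: P = Re(S) = 2.1 W.
Step 8 — Reactive power: Q = Im(S) = 0.09151 VAR.
Step 9 — Apparent power: |S| = 2.102 VA.
Step 10 — Power factor: PF = P/|S| = 0.9991 (lagging).

(a) P = 2.1 W  (b) Q = 0.09151 VAR  (c) S = 2.102 VA  (d) PF = 0.9991 (lagging)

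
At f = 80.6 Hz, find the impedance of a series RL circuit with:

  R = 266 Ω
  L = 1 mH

Step 1 — Angular frequency: ω = 2π·f = 2π·80.6 = 506.4 rad/s.
Step 2 — Component impedances:
  R: Z = R = 266 Ω
  L: Z = jωL = j·506.4·0.001 = 0 + j0.5064 Ω
Step 3 — Series combination: Z_total = R + L = 266 + j0.5064 Ω = 266∠0.1° Ω.

Z = 266 + j0.5064 Ω = 266∠0.1° Ω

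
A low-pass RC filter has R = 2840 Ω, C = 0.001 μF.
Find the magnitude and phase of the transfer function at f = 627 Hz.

Step 1 — Angular frequency: ω = 2π·627 = 3940 rad/s.
Step 2 — Transfer function: H(jω) = 1/(1 + jωRC).
Step 3 — Denominator: 1 + jωRC = 1 + j·3940·2840·1e-09 = 1 + j0.01119.
Step 4 — H = 0.9999 - j0.01119.
Step 5 — Magnitude: |H| = 0.9999 (-0.0 dB); phase: φ = -0.6°.

|H| = 0.9999 (-0.0 dB), φ = -0.6°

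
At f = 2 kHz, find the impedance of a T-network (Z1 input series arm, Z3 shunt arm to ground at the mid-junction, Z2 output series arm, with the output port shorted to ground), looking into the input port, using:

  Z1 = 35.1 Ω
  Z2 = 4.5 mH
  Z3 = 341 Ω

Step 1 — Angular frequency: ω = 2π·f = 2π·2000 = 1.257e+04 rad/s.
Step 2 — Component impedances:
  Z1: Z = R = 35.1 Ω
  Z2: Z = jωL = j·1.257e+04·0.0045 = 0 + j56.55 Ω
  Z3: Z = R = 341 Ω
Step 3 — With the output port shorted to ground, the output series arm Z2 runs from the junction to ground; the shunt arm Z3 also runs from the junction to ground. They appear in parallel: Z3 || Z2 = 9.127 + j55.04 Ω.
Step 4 — Series with input arm Z1: Z_in = Z1 + (Z3 || Z2) = 44.23 + j55.04 Ω = 70.6∠51.2° Ω.

Z = 44.23 + j55.04 Ω = 70.6∠51.2° Ω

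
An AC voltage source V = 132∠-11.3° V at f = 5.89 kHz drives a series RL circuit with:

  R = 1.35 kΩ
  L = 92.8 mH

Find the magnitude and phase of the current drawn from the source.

Step 1 — Angular frequency: ω = 2π·f = 2π·5890 = 3.701e+04 rad/s.
Step 2 — Component impedances:
  R: Z = R = 1350 Ω
  L: Z = jωL = j·3.701e+04·0.0928 = 0 + j3434 Ω
Step 3 — Series combination: Z_total = R + L = 1350 + j3434 Ω = 3690∠68.5° Ω.
Step 4 — Source phasor: V = 132∠-11.3° V = 129.4 - j25.86 V.
Step 5 — Ohm's law: I = V / Z_total = (129.4 - j25.86) / (1350 + j3434) = 0.006309 - j0.03521 A.
Step 6 — Convert to polar: |I| = 0.03577 A, ∠I = -79.8°.

I = 0.03577∠-79.8° A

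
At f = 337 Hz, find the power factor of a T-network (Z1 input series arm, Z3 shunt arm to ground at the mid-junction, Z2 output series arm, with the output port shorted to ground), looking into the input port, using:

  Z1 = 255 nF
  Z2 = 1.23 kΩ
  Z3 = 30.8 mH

Step 1 — Angular frequency: ω = 2π·f = 2π·337 = 2117 rad/s.
Step 2 — Component impedances:
  Z1: Z = 1/(jωC) = -j/(ω·C) = 0 - j1852 Ω
  Z2: Z = R = 1230 Ω
  Z3: Z = jωL = j·2117·0.0308 = 0 + j65.22 Ω
Step 3 — With the output port shorted to ground, the output series arm Z2 runs from the junction to ground; the shunt arm Z3 also runs from the junction to ground. They appear in parallel: Z3 || Z2 = 3.448 + j65.03 Ω.
Step 4 — Series with input arm Z1: Z_in = Z1 + (Z3 || Z2) = 3.448 - j1787 Ω = 1787∠-89.9° Ω.
Step 5 — Power factor: PF = cos(φ) = Re(Z)/|Z| = 3.4482/1787 = 0.00193.
Step 6 — Type: Im(Z) = -1787 ⇒ leading (phase φ = -89.9°).

PF = 0.00193 (leading, φ = -89.9°)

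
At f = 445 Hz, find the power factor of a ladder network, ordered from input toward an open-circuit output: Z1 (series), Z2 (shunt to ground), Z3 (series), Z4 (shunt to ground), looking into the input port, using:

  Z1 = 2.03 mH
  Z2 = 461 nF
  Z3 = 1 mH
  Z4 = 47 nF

Step 1 — Angular frequency: ω = 2π·f = 2π·445 = 2796 rad/s.
Step 2 — Component impedances:
  Z1: Z = jωL = j·2796·0.00203 = 0 + j5.676 Ω
  Z2: Z = 1/(jωC) = -j/(ω·C) = 0 - j775.8 Ω
  Z3: Z = jωL = j·2796·0.001 = 0 + j2.796 Ω
  Z4: Z = 1/(jωC) = -j/(ω·C) = 0 - j7610 Ω
Step 3 — Ladder network (open output): work backward from the far end, alternating series and parallel combinations. Z_in = 0 - j698.3 Ω = 698.3∠-90.0° Ω.
Step 4 — Power factor: PF = cos(φ) = Re(Z)/|Z| = 0/698.3 = 0.
Step 5 — Type: Im(Z) = -698.3 ⇒ leading (phase φ = -90.0°).

PF = 0 (leading, φ = -90.0°)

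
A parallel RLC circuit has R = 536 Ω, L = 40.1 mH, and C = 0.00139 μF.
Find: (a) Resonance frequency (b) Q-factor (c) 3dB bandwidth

Step 1 — Resonance: ω₀ = 1/√(LC) = 1/√(0.0401·1.39e-09) = 1.339e+05 rad/s.
Step 2 — f₀ = ω₀/(2π) = 2.132e+04 Hz.
Step 3 — Parallel Q: Q = R/(ω₀L) = 536/(1.339e+05·0.0401) = 0.09979.
Step 4 — Bandwidth: Δω = ω₀/Q = 1.342e+06 rad/s; BW = Δω/(2π) = 2.136e+05 Hz.

(a) f₀ = 2.132e+04 Hz  (b) Q = 0.09979  (c) BW = 2.136e+05 Hz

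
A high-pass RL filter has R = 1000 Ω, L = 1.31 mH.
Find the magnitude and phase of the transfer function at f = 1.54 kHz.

Step 1 — Angular frequency: ω = 2π·1540 = 9676 rad/s.
Step 2 — Transfer function: H(jω) = jωL/(R + jωL).
Step 3 — Numerator jωL = j·12.68; denominator R + jωL = 1000 + j12.68.
Step 4 — H = 0.0001606 + j0.01267.
Step 5 — Magnitude: |H| = 0.01267 (-37.9 dB); phase: φ = 89.3°.

|H| = 0.01267 (-37.9 dB), φ = 89.3°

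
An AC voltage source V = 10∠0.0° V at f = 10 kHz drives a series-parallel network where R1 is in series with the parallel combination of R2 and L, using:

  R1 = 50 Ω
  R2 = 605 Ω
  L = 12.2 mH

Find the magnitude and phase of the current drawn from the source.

Step 1 — Angular frequency: ω = 2π·f = 2π·1e+04 = 6.283e+04 rad/s.
Step 2 — Component impedances:
  R1: Z = R = 50 Ω
  R2: Z = R = 605 Ω
  L: Z = jωL = j·6.283e+04·0.0122 = 0 + j766.5 Ω
Step 3 — Parallel branch: R2 || L = 1/(1/R2 + 1/L) = 372.8 + j294.2 Ω.
Step 4 — Series with R1: Z_total = R1 + (R2 || L) = 422.8 + j294.2 Ω = 515.1∠34.8° Ω.
Step 5 — Source phasor: V = 10∠0.0° V = 10 V.
Step 6 — Ohm's law: I = V / Z_total = (10) / (422.8 + j294.2) = 0.01594 - j0.01109 A.
Step 7 — Convert to polar: |I| = 0.01941 A, ∠I = -34.8°.

I = 0.01941∠-34.8° A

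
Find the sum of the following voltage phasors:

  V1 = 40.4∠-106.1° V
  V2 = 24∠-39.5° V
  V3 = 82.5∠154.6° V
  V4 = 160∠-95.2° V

Step 1 — Convert each phasor to rectangular form:
  V1 = 40.4·(cos(-106.1°) + j·sin(-106.1°)) = -11.2 - j38.82 V
  V2 = 24·(cos(-39.5°) + j·sin(-39.5°)) = 18.52 - j15.27 V
  V3 = 82.5·(cos(154.6°) + j·sin(154.6°)) = -74.53 + j35.39 V
  V4 = 160·(cos(-95.2°) + j·sin(-95.2°)) = -14.5 - j159.3 V
Step 2 — Sum components: V_total = -81.71 - j178 V.
Step 3 — Convert to polar: |V_total| = 195.9 V, ∠V_total = -114.7°.

V_total = 195.9∠-114.7° V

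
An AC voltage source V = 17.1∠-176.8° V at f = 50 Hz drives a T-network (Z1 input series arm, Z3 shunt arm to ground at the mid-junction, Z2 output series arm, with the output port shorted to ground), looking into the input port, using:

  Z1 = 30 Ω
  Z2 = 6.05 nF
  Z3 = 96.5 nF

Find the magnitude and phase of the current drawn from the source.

Step 1 — Angular frequency: ω = 2π·f = 2π·50 = 314.2 rad/s.
Step 2 — Component impedances:
  Z1: Z = R = 30 Ω
  Z2: Z = 1/(jωC) = -j/(ω·C) = 0 - j5.261e+05 Ω
  Z3: Z = 1/(jωC) = -j/(ω·C) = 0 - j3.299e+04 Ω
Step 3 — With the output port shorted to ground, the output series arm Z2 runs from the junction to ground; the shunt arm Z3 also runs from the junction to ground. They appear in parallel: Z3 || Z2 = 0 - j3.104e+04 Ω.
Step 4 — Series with input arm Z1: Z_in = Z1 + (Z3 || Z2) = 30 - j3.104e+04 Ω = 3.104e+04∠-89.9° Ω.
Step 5 — Source phasor: V = 17.1∠-176.8° V = -17.07 - j0.9545 V.
Step 6 — Ohm's law: I = V / Z_total = (-17.07 - j0.9545) / (30 - j3.104e+04) = 3.022e-05 - j0.0005501 A.
Step 7 — Convert to polar: |I| = 0.0005509 A, ∠I = -86.9°.

I = 0.0005509∠-86.9° A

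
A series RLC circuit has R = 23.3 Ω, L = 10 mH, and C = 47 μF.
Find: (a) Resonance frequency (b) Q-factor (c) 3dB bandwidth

Step 1 — Resonance condition Im(Z)=0 gives ω₀ = 1/√(LC).
Step 2 — ω₀ = 1/√(0.01·4.7e-05) = 1459 rad/s.
Step 3 — f₀ = ω₀/(2π) = 232.2 Hz.
Step 4 — Series Q: Q = ω₀L/R = 1459·0.01/23.3 = 0.626.
Step 5 — 3dB bandwidth: Δω = ω₀/Q = 2330 rad/s; BW = Δω/(2π) = 370.8 Hz.

(a) f₀ = 232.2 Hz  (b) Q = 0.626  (c) BW = 370.8 Hz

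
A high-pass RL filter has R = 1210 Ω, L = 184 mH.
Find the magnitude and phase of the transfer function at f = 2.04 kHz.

Step 1 — Angular frequency: ω = 2π·2040 = 1.282e+04 rad/s.
Step 2 — Transfer function: H(jω) = jωL/(R + jωL).
Step 3 — Numerator jωL = j·2358; denominator R + jωL = 1210 + j2358.
Step 4 — H = 0.7916 + j0.4061.
Step 5 — Magnitude: |H| = 0.8897 (-1.0 dB); phase: φ = 27.2°.

|H| = 0.8897 (-1.0 dB), φ = 27.2°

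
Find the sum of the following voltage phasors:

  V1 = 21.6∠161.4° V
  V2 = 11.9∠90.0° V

Step 1 — Convert each phasor to rectangular form:
  V1 = 21.6·(cos(161.4°) + j·sin(161.4°)) = -20.47 + j6.89 V
  V2 = 11.9·(cos(90.0°) + j·sin(90.0°)) = 0 + j11.9 V
Step 2 — Sum components: V_total = -20.47 + j18.79 V.
Step 3 — Convert to polar: |V_total| = 27.79 V, ∠V_total = 137.5°.

V_total = 27.79∠137.5° V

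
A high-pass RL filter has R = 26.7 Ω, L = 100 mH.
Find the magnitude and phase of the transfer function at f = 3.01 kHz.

Step 1 — Angular frequency: ω = 2π·3010 = 1.891e+04 rad/s.
Step 2 — Transfer function: H(jω) = jωL/(R + jωL).
Step 3 — Numerator jωL = j·1891; denominator R + jωL = 26.7 + j1891.
Step 4 — H = 0.9998 + j0.01411.
Step 5 — Magnitude: |H| = 0.9999 (-0.0 dB); phase: φ = 0.8°.

|H| = 0.9999 (-0.0 dB), φ = 0.8°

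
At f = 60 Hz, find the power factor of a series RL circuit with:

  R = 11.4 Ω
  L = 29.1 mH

Step 1 — Angular frequency: ω = 2π·f = 2π·60 = 377 rad/s.
Step 2 — Component impedances:
  R: Z = R = 11.4 Ω
  L: Z = jωL = j·377·0.0291 = 0 + j10.97 Ω
Step 3 — Series combination: Z_total = R + L = 11.4 + j10.97 Ω = 15.82∠43.9° Ω.
Step 4 — Power factor: PF = cos(φ) = Re(Z)/|Z| = 11.4/15.82 = 0.7206.
Step 5 — Type: Im(Z) = 10.97 ⇒ lagging (phase φ = 43.9°).

PF = 0.7206 (lagging, φ = 43.9°)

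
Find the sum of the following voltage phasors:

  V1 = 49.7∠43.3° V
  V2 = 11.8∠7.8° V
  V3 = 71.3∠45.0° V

Step 1 — Convert each phasor to rectangular form:
  V1 = 49.7·(cos(43.3°) + j·sin(43.3°)) = 36.17 + j34.09 V
  V2 = 11.8·(cos(7.8°) + j·sin(7.8°)) = 11.69 + j1.601 V
  V3 = 71.3·(cos(45.0°) + j·sin(45.0°)) = 50.42 + j50.42 V
Step 2 — Sum components: V_total = 98.28 + j86.1 V.
Step 3 — Convert to polar: |V_total| = 130.7 V, ∠V_total = 41.2°.

V_total = 130.7∠41.2° V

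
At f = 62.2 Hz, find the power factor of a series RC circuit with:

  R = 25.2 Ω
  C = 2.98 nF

Step 1 — Angular frequency: ω = 2π·f = 2π·62.2 = 390.8 rad/s.
Step 2 — Component impedances:
  R: Z = R = 25.2 Ω
  C: Z = 1/(jωC) = -j/(ω·C) = 0 - j8.586e+05 Ω
Step 3 — Series combination: Z_total = R + C = 25.2 - j8.586e+05 Ω = 8.586e+05∠-90.0° Ω.
Step 4 — Power factor: PF = cos(φ) = Re(Z)/|Z| = 25.2/8.586e+05 = 2.935e-05.
Step 5 — Type: Im(Z) = -8.586e+05 ⇒ leading (phase φ = -90.0°).

PF = 2.935e-05 (leading, φ = -90.0°)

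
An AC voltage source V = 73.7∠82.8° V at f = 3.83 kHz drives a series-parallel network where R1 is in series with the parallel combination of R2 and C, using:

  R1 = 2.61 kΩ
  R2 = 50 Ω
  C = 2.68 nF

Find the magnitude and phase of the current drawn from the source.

Step 1 — Angular frequency: ω = 2π·f = 2π·3830 = 2.406e+04 rad/s.
Step 2 — Component impedances:
  R1: Z = R = 2610 Ω
  R2: Z = R = 50 Ω
  C: Z = 1/(jωC) = -j/(ω·C) = 0 - j1.551e+04 Ω
Step 3 — Parallel branch: R2 || C = 1/(1/R2 + 1/C) = 50 - j0.1612 Ω.
Step 4 — Series with R1: Z_total = R1 + (R2 || C) = 2660 - j0.1612 Ω = 2660∠-0.0° Ω.
Step 5 — Source phasor: V = 73.7∠82.8° V = 9.237 + j73.12 V.
Step 6 — Ohm's law: I = V / Z_total = (9.237 + j73.12) / (2660 - j0.1612) = 0.003471 + j0.02749 A.
Step 7 — Convert to polar: |I| = 0.02771 A, ∠I = 82.8°.

I = 0.02771∠82.8° A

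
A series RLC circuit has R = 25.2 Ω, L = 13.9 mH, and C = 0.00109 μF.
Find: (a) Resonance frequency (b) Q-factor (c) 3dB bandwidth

Step 1 — Resonance: ω₀ = 1/√(LC) = 1/√(0.0139·1.09e-09) = 2.569e+05 rad/s.
Step 2 — f₀ = ω₀/(2π) = 4.089e+04 Hz.
Step 3 — Series Q: Q = ω₀L/R = 2.569e+05·0.0139/25.2 = 141.7.
Step 4 — Bandwidth: Δω = ω₀/Q = 1813 rad/s; BW = Δω/(2π) = 288.5 Hz.

(a) f₀ = 4.089e+04 Hz  (b) Q = 141.7  (c) BW = 288.5 Hz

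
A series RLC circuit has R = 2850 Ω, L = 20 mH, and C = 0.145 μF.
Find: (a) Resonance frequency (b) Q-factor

Step 1 — Resonance condition Im(Z)=0 gives ω₀ = 1/√(LC).
Step 2 — ω₀ = 1/√(0.02·1.45e-07) = 1.857e+04 rad/s.
Step 3 — f₀ = ω₀/(2π) = 2955 Hz.
Step 4 — Series Q: Q = ω₀L/R = 1.857e+04·0.02/2850 = 0.1303.

(a) f₀ = 2955 Hz  (b) Q = 0.1303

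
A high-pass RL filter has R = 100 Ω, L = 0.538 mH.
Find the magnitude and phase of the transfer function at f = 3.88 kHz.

Step 1 — Angular frequency: ω = 2π·3880 = 2.438e+04 rad/s.
Step 2 — Transfer function: H(jω) = jωL/(R + jωL).
Step 3 — Numerator jωL = j·13.12; denominator R + jωL = 100 + j13.12.
Step 4 — H = 0.01691 + j0.1289.
Step 5 — Magnitude: |H| = 0.13 (-17.7 dB); phase: φ = 82.5°.

|H| = 0.13 (-17.7 dB), φ = 82.5°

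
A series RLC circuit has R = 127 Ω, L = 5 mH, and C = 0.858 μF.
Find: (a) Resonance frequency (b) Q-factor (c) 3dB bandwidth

Step 1 — Resonance: ω₀ = 1/√(LC) = 1/√(0.005·8.58e-07) = 1.527e+04 rad/s.
Step 2 — f₀ = ω₀/(2π) = 2430 Hz.
Step 3 — Series Q: Q = ω₀L/R = 1.527e+04·0.005/127 = 0.6011.
Step 4 — Bandwidth: Δω = ω₀/Q = 2.54e+04 rad/s; BW = Δω/(2π) = 4043 Hz.

(a) f₀ = 2430 Hz  (b) Q = 0.6011  (c) BW = 4043 Hz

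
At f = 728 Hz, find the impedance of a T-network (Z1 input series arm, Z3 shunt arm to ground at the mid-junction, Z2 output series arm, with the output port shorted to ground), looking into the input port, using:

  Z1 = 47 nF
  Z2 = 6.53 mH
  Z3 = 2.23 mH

Step 1 — Angular frequency: ω = 2π·f = 2π·728 = 4574 rad/s.
Step 2 — Component impedances:
  Z1: Z = 1/(jωC) = -j/(ω·C) = 0 - j4651 Ω
  Z2: Z = jωL = j·4574·0.00653 = 0 + j29.87 Ω
  Z3: Z = jωL = j·4574·0.00223 = 0 + j10.2 Ω
Step 3 — With the output port shorted to ground, the output series arm Z2 runs from the junction to ground; the shunt arm Z3 also runs from the junction to ground. They appear in parallel: Z3 || Z2 = 0 + j7.604 Ω.
Step 4 — Series with input arm Z1: Z_in = Z1 + (Z3 || Z2) = 0 - j4644 Ω = 4644∠-90.0° Ω.

Z = 0 - j4644 Ω = 4644∠-90.0° Ω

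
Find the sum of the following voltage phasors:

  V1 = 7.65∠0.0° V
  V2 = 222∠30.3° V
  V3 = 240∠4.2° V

Step 1 — Convert each phasor to rectangular form:
  V1 = 7.65·(cos(0.0°) + j·sin(0.0°)) = 7.65 V
  V2 = 222·(cos(30.3°) + j·sin(30.3°)) = 191.7 + j112 V
  V3 = 240·(cos(4.2°) + j·sin(4.2°)) = 239.4 + j17.58 V
Step 2 — Sum components: V_total = 438.7 + j129.6 V.
Step 3 — Convert to polar: |V_total| = 457.4 V, ∠V_total = 16.5°.

V_total = 457.4∠16.5° V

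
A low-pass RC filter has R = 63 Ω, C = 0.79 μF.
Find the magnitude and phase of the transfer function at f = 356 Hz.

Step 1 — Angular frequency: ω = 2π·356 = 2237 rad/s.
Step 2 — Transfer function: H(jω) = 1/(1 + jωRC).
Step 3 — Denominator: 1 + jωRC = 1 + j·2237·63·7.9e-07 = 1 + j0.1113.
Step 4 — H = 0.9878 - j0.11.
Step 5 — Magnitude: |H| = 0.9939 (-0.1 dB); phase: φ = -6.4°.

|H| = 0.9939 (-0.1 dB), φ = -6.4°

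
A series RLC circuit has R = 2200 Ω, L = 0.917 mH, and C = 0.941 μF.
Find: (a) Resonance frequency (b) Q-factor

Step 1 — Resonance condition Im(Z)=0 gives ω₀ = 1/√(LC).
Step 2 — ω₀ = 1/√(0.000917·9.41e-07) = 3.404e+04 rad/s.
Step 3 — f₀ = ω₀/(2π) = 5418 Hz.
Step 4 — Series Q: Q = ω₀L/R = 3.404e+04·0.000917/2200 = 0.01419.

(a) f₀ = 5418 Hz  (b) Q = 0.01419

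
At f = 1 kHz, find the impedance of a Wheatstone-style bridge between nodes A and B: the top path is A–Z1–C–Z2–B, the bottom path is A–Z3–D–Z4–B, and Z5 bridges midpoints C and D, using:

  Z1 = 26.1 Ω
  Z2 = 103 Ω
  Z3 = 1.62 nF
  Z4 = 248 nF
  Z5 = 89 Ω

Step 1 — Angular frequency: ω = 2π·f = 2π·1000 = 6283 rad/s.
Step 2 — Component impedances:
  Z1: Z = R = 26.1 Ω
  Z2: Z = R = 103 Ω
  Z3: Z = 1/(jωC) = -j/(ω·C) = 0 - j9.824e+04 Ω
  Z4: Z = 1/(jωC) = -j/(ω·C) = 0 - j641.8 Ω
  Z5: Z = R = 89 Ω
Step 3 — Bridge requires nodal analysis (the Z5 bridge couples midpoints C and D, so the two paths cannot be reduced to a simple series/parallel combination). Setting node B to ground and injecting 1 A at node A, the 3-node admittance system at A, C, D solves to V_A = Z_AB = 124.6 - j15.18 Ω = 125.5∠-6.9° Ω.

Z = 124.6 - j15.18 Ω = 125.5∠-6.9° Ω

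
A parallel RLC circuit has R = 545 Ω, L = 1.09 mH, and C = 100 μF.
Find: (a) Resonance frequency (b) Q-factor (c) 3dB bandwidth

Step 1 — Resonance: ω₀ = 1/√(LC) = 1/√(0.00109·0.0001) = 3029 rad/s.
Step 2 — f₀ = ω₀/(2π) = 482.1 Hz.
Step 3 — Parallel Q: Q = R/(ω₀L) = 545/(3029·0.00109) = 165.1.
Step 4 — Bandwidth: Δω = ω₀/Q = 18.35 rad/s; BW = Δω/(2π) = 2.92 Hz.

(a) f₀ = 482.1 Hz  (b) Q = 165.1  (c) BW = 2.92 Hz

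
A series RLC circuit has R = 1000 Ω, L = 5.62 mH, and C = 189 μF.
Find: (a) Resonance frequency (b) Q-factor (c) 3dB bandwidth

Step 1 — Resonance: ω₀ = 1/√(LC) = 1/√(0.00562·0.000189) = 970.3 rad/s.
Step 2 — f₀ = ω₀/(2π) = 154.4 Hz.
Step 3 — Series Q: Q = ω₀L/R = 970.3·0.00562/1000 = 0.005453.
Step 4 — Bandwidth: Δω = ω₀/Q = 1.779e+05 rad/s; BW = Δω/(2π) = 2.832e+04 Hz.

(a) f₀ = 154.4 Hz  (b) Q = 0.005453  (c) BW = 2.832e+04 Hz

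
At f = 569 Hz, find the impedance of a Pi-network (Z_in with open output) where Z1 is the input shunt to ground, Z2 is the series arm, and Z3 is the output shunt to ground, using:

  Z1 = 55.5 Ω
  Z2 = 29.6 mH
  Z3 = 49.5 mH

Step 1 — Angular frequency: ω = 2π·f = 2π·569 = 3575 rad/s.
Step 2 — Component impedances:
  Z1: Z = R = 55.5 Ω
  Z2: Z = jωL = j·3575·0.0296 = 0 + j105.8 Ω
  Z3: Z = jωL = j·3575·0.0495 = 0 + j177 Ω
Step 3 — With open output, the series arm Z2 and the output shunt Z3 appear in series to ground: Z2 + Z3 = 0 + j282.8 Ω.
Step 4 — Parallel with input shunt Z1: Z_in = Z1 || (Z2 + Z3) = 53.44 + j10.49 Ω = 54.46∠11.1° Ω.

Z = 53.44 + j10.49 Ω = 54.46∠11.1° Ω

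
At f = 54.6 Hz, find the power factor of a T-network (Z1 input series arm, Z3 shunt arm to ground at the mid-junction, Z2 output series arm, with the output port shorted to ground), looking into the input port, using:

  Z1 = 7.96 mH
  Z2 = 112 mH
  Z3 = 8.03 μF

Step 1 — Angular frequency: ω = 2π·f = 2π·54.6 = 343.1 rad/s.
Step 2 — Component impedances:
  Z1: Z = jωL = j·343.1·0.00796 = 0 + j2.731 Ω
  Z2: Z = jωL = j·343.1·0.112 = 0 + j38.42 Ω
  Z3: Z = 1/(jωC) = -j/(ω·C) = 0 - j363 Ω
Step 3 — With the output port shorted to ground, the output series arm Z2 runs from the junction to ground; the shunt arm Z3 also runs from the junction to ground. They appear in parallel: Z3 || Z2 = 0 + j42.97 Ω.
Step 4 — Series with input arm Z1: Z_in = Z1 + (Z3 || Z2) = 0 + j45.7 Ω = 45.7∠90.0° Ω.
Step 5 — Power factor: PF = cos(φ) = Re(Z)/|Z| = 0/45.7 = 0.
Step 6 — Type: Im(Z) = 45.7 ⇒ lagging (phase φ = 90.0°).

PF = 0 (lagging, φ = 90.0°)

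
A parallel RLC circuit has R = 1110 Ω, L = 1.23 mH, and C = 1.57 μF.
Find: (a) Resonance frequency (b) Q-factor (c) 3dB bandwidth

Step 1 — Resonance: ω₀ = 1/√(LC) = 1/√(0.00123·1.57e-06) = 2.276e+04 rad/s.
Step 2 — f₀ = ω₀/(2π) = 3622 Hz.
Step 3 — Parallel Q: Q = R/(ω₀L) = 1110/(2.276e+04·0.00123) = 39.66.
Step 4 — Bandwidth: Δω = ω₀/Q = 573.8 rad/s; BW = Δω/(2π) = 91.33 Hz.

(a) f₀ = 3622 Hz  (b) Q = 39.66  (c) BW = 91.33 Hz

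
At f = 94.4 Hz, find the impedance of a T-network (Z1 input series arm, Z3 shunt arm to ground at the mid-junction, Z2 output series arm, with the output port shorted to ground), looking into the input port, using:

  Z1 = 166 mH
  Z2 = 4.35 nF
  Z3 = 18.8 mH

Step 1 — Angular frequency: ω = 2π·f = 2π·94.4 = 593.1 rad/s.
Step 2 — Component impedances:
  Z1: Z = jωL = j·593.1·0.166 = 0 + j98.46 Ω
  Z2: Z = 1/(jωC) = -j/(ω·C) = 0 - j3.876e+05 Ω
  Z3: Z = jωL = j·593.1·0.0188 = 0 + j11.15 Ω
Step 3 — With the output port shorted to ground, the output series arm Z2 runs from the junction to ground; the shunt arm Z3 also runs from the junction to ground. They appear in parallel: Z3 || Z2 = 0 + j11.15 Ω.
Step 4 — Series with input arm Z1: Z_in = Z1 + (Z3 || Z2) = 0 + j109.6 Ω = 109.6∠90.0° Ω.

Z = 0 + j109.6 Ω = 109.6∠90.0° Ω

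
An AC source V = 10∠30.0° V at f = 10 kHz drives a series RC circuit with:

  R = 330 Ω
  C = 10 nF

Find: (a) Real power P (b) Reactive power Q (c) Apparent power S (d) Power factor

Step 1 — Angular frequency: ω = 2π·f = 2π·1e+04 = 6.283e+04 rad/s.
Step 2 — Component impedances:
  R: Z = R = 330 Ω
  C: Z = 1/(jωC) = -j/(ω·C) = 0 - j1592 Ω
Step 3 — Series combination: Z_total = R + C = 330 - j1592 Ω = 1625∠-78.3° Ω.
Step 4 — Source phasor: V = 10∠30.0° V = 8.66 + j5 V.
Step 5 — Current: I = V / Z = -0.00193 + j0.005842 A = 0.006152∠108.3° A.
Step 6 — Complex power: S = V·I* = 0.01249 - j0.06024 VA.
Step 7 — Real power: P = Re(S) = 0.01249 W.
Step 8 — Reactive power: Q = Im(S) = -0.06024 VAR.
Step 9 — Apparent power: |S| = 0.06152 VA.
Step 10 — Power factor: PF = P/|S| = 0.203 (leading).

(a) P = 0.01249 W  (b) Q = -0.06024 VAR  (c) S = 0.06152 VA  (d) PF = 0.203 (leading)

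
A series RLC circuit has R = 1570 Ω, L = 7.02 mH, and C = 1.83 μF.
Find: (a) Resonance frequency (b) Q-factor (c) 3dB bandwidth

Step 1 — Resonance condition Im(Z)=0 gives ω₀ = 1/√(LC).
Step 2 — ω₀ = 1/√(0.00702·1.83e-06) = 8823 rad/s.
Step 3 — f₀ = ω₀/(2π) = 1404 Hz.
Step 4 — Series Q: Q = ω₀L/R = 8823·0.00702/1570 = 0.03945.
Step 5 — 3dB bandwidth: Δω = ω₀/Q = 2.236e+05 rad/s; BW = Δω/(2π) = 3.559e+04 Hz.

(a) f₀ = 1404 Hz  (b) Q = 0.03945  (c) BW = 3.559e+04 Hz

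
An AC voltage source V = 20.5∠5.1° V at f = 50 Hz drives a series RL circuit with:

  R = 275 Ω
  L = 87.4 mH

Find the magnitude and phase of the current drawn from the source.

Step 1 — Angular frequency: ω = 2π·f = 2π·50 = 314.2 rad/s.
Step 2 — Component impedances:
  R: Z = R = 275 Ω
  L: Z = jωL = j·314.2·0.0874 = 0 + j27.46 Ω
Step 3 — Series combination: Z_total = R + L = 275 + j27.46 Ω = 276.4∠5.7° Ω.
Step 4 — Source phasor: V = 20.5∠5.1° V = 20.42 + j1.822 V.
Step 5 — Ohm's law: I = V / Z_total = (20.42 + j1.822) / (275 + j27.46) = 0.07417 - j0.0007791 A.
Step 6 — Convert to polar: |I| = 0.07418 A, ∠I = -0.6°.

I = 0.07418∠-0.6° A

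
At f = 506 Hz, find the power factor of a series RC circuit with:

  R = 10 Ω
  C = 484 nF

Step 1 — Angular frequency: ω = 2π·f = 2π·506 = 3179 rad/s.
Step 2 — Component impedances:
  R: Z = R = 10 Ω
  C: Z = 1/(jωC) = -j/(ω·C) = 0 - j649.9 Ω
Step 3 — Series combination: Z_total = R + C = 10 - j649.9 Ω = 649.9∠-89.1° Ω.
Step 4 — Power factor: PF = cos(φ) = Re(Z)/|Z| = 10/649.9 = 0.01539.
Step 5 — Type: Im(Z) = -649.9 ⇒ leading (phase φ = -89.1°).

PF = 0.01539 (leading, φ = -89.1°)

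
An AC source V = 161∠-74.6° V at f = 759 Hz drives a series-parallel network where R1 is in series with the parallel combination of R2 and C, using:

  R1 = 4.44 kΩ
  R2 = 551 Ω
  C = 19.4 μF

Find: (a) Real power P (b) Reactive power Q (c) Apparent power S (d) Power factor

Step 1 — Angular frequency: ω = 2π·f = 2π·759 = 4769 rad/s.
Step 2 — Component impedances:
  R1: Z = R = 4440 Ω
  R2: Z = R = 551 Ω
  C: Z = 1/(jωC) = -j/(ω·C) = 0 - j10.81 Ω
Step 3 — Parallel branch: R2 || C = 1/(1/R2 + 1/C) = 0.212 - j10.8 Ω.
Step 4 — Series with R1: Z_total = R1 + (R2 || C) = 4440 - j10.8 Ω = 4440∠-0.1° Ω.
Step 5 — Source phasor: V = 161∠-74.6° V = 42.75 - j155.2 V.
Step 6 — Current: I = V / Z = 0.009714 - j0.03493 A = 0.03626∠-74.5° A.
Step 7 — Complex power: S = V·I* = 5.838 - j0.01421 VA.
Step 8 — Real power: P = Re(S) = 5.838 W.
Step 9 — Reactive power: Q = Im(S) = -0.01421 VAR.
Step 10 — Apparent power: |S| = 5.838 VA.
Step 11 — Power factor: PF = P/|S| = 1 (leading).

(a) P = 5.838 W  (b) Q = -0.01421 VAR  (c) S = 5.838 VA  (d) PF = 1 (leading)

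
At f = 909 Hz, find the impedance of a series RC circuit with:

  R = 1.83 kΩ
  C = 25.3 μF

Step 1 — Angular frequency: ω = 2π·f = 2π·909 = 5711 rad/s.
Step 2 — Component impedances:
  R: Z = R = 1830 Ω
  C: Z = 1/(jωC) = -j/(ω·C) = 0 - j6.92 Ω
Step 3 — Series combination: Z_total = R + C = 1830 - j6.92 Ω = 1830∠-0.2° Ω.

Z = 1830 - j6.92 Ω = 1830∠-0.2° Ω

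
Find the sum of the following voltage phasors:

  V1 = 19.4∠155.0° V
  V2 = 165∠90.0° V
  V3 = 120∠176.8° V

Step 1 — Convert each phasor to rectangular form:
  V1 = 19.4·(cos(155.0°) + j·sin(155.0°)) = -17.58 + j8.199 V
  V2 = 165·(cos(90.0°) + j·sin(90.0°)) = 0 + j165 V
  V3 = 120·(cos(176.8°) + j·sin(176.8°)) = -119.8 + j6.699 V
Step 2 — Sum components: V_total = -137.4 + j179.9 V.
Step 3 — Convert to polar: |V_total| = 226.4 V, ∠V_total = 127.4°.

V_total = 226.4∠127.4° V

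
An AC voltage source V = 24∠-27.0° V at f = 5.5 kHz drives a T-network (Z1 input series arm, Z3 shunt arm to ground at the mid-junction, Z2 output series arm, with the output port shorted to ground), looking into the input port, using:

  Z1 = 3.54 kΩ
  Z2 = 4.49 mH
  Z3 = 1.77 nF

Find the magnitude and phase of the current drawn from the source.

Step 1 — Angular frequency: ω = 2π·f = 2π·5500 = 3.456e+04 rad/s.
Step 2 — Component impedances:
  Z1: Z = R = 3540 Ω
  Z2: Z = jωL = j·3.456e+04·0.00449 = 0 + j155.2 Ω
  Z3: Z = 1/(jωC) = -j/(ω·C) = 0 - j1.635e+04 Ω
Step 3 — With the output port shorted to ground, the output series arm Z2 runs from the junction to ground; the shunt arm Z3 also runs from the junction to ground. They appear in parallel: Z3 || Z2 = 0 + j156.7 Ω.
Step 4 — Series with input arm Z1: Z_in = Z1 + (Z3 || Z2) = 3540 + j156.7 Ω = 3543∠2.5° Ω.
Step 5 — Source phasor: V = 24∠-27.0° V = 21.38 - j10.9 V.
Step 6 — Ohm's law: I = V / Z_total = (21.38 - j10.9) / (3540 + j156.7) = 0.005893 - j0.003339 A.
Step 7 — Convert to polar: |I| = 0.006773 A, ∠I = -29.5°.

I = 0.006773∠-29.5° A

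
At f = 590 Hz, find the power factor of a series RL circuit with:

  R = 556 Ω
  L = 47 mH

Step 1 — Angular frequency: ω = 2π·f = 2π·590 = 3707 rad/s.
Step 2 — Component impedances:
  R: Z = R = 556 Ω
  L: Z = jωL = j·3707·0.047 = 0 + j174.2 Ω
Step 3 — Series combination: Z_total = R + L = 556 + j174.2 Ω = 582.7∠17.4° Ω.
Step 4 — Power factor: PF = cos(φ) = Re(Z)/|Z| = 556/582.7 = 0.9542.
Step 5 — Type: Im(Z) = 174.2 ⇒ lagging (phase φ = 17.4°).

PF = 0.9542 (lagging, φ = 17.4°)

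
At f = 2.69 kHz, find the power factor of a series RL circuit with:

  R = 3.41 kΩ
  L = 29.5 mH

Step 1 — Angular frequency: ω = 2π·f = 2π·2690 = 1.69e+04 rad/s.
Step 2 — Component impedances:
  R: Z = R = 3410 Ω
  L: Z = jωL = j·1.69e+04·0.0295 = 0 + j498.6 Ω
Step 3 — Series combination: Z_total = R + L = 3410 + j498.6 Ω = 3446∠8.3° Ω.
Step 4 — Power factor: PF = cos(φ) = Re(Z)/|Z| = 3410/3446.3 = 0.9895.
Step 5 — Type: Im(Z) = 498.6 ⇒ lagging (phase φ = 8.3°).

PF = 0.9895 (lagging, φ = 8.3°)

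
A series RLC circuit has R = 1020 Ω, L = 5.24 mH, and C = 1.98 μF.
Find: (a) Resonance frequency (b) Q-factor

Step 1 — Resonance condition Im(Z)=0 gives ω₀ = 1/√(LC).
Step 2 — ω₀ = 1/√(0.00524·1.98e-06) = 9818 rad/s.
Step 3 — f₀ = ω₀/(2π) = 1563 Hz.
Step 4 — Series Q: Q = ω₀L/R = 9818·0.00524/1020 = 0.05044.

(a) f₀ = 1563 Hz  (b) Q = 0.05044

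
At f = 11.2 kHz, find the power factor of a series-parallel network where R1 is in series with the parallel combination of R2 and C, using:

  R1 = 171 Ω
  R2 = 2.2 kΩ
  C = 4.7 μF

Step 1 — Angular frequency: ω = 2π·f = 2π·1.12e+04 = 7.037e+04 rad/s.
Step 2 — Component impedances:
  R1: Z = R = 171 Ω
  R2: Z = R = 2200 Ω
  C: Z = 1/(jωC) = -j/(ω·C) = 0 - j3.023 Ω
Step 3 — Parallel branch: R2 || C = 1/(1/R2 + 1/C) = 0.004155 - j3.023 Ω.
Step 4 — Series with R1: Z_total = R1 + (R2 || C) = 171 - j3.023 Ω = 171∠-1.0° Ω.
Step 5 — Power factor: PF = cos(φ) = Re(Z)/|Z| = 171/171.03 = 0.9998.
Step 6 — Type: Im(Z) = -3.023 ⇒ leading (phase φ = -1.0°).

PF = 0.9998 (leading, φ = -1.0°)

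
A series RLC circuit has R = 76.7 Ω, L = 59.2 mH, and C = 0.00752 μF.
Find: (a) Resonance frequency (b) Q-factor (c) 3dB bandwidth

Step 1 — Resonance condition Im(Z)=0 gives ω₀ = 1/√(LC).
Step 2 — ω₀ = 1/√(0.0592·7.52e-09) = 4.739e+04 rad/s.
Step 3 — f₀ = ω₀/(2π) = 7543 Hz.
Step 4 — Series Q: Q = ω₀L/R = 4.739e+04·0.0592/76.7 = 36.58.
Step 5 — 3dB bandwidth: Δω = ω₀/Q = 1296 rad/s; BW = Δω/(2π) = 206.2 Hz.

(a) f₀ = 7543 Hz  (b) Q = 36.58  (c) BW = 206.2 Hz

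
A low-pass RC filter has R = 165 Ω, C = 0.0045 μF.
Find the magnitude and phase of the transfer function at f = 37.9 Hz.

Step 1 — Angular frequency: ω = 2π·37.9 = 238.1 rad/s.
Step 2 — Transfer function: H(jω) = 1/(1 + jωRC).
Step 3 — Denominator: 1 + jωRC = 1 + j·238.1·165·4.5e-09 = 1 + j0.0001768.
Step 4 — H = 1 - j0.0001768.
Step 5 — Magnitude: |H| = 1 (-0.0 dB); phase: φ = -0.0°.

|H| = 1 (-0.0 dB), φ = -0.0°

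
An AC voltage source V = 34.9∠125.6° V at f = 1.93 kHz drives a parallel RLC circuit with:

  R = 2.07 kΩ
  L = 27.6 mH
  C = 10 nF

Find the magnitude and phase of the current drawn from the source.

Step 1 — Angular frequency: ω = 2π·f = 2π·1930 = 1.213e+04 rad/s.
Step 2 — Component impedances:
  R: Z = R = 2070 Ω
  L: Z = jωL = j·1.213e+04·0.0276 = 0 + j334.7 Ω
  C: Z = 1/(jωC) = -j/(ω·C) = 0 - j8246 Ω
Step 3 — Parallel combination: 1/Z_total = 1/R + 1/L + 1/C; Z_total = 57.17 + j339.2 Ω = 344∠80.4° Ω.
Step 4 — Source phasor: V = 34.9∠125.6° V = -20.32 + j28.38 V.
Step 5 — Ohm's law: I = V / Z_total = (-20.32 + j28.38) / (57.17 + j339.2) = 0.07153 + j0.07195 A.
Step 6 — Convert to polar: |I| = 0.1015 A, ∠I = 45.2°.

I = 0.1015∠45.2° A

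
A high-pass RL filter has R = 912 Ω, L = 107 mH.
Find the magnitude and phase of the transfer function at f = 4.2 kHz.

Step 1 — Angular frequency: ω = 2π·4200 = 2.639e+04 rad/s.
Step 2 — Transfer function: H(jω) = jωL/(R + jωL).
Step 3 — Numerator jωL = j·2824; denominator R + jωL = 912 + j2824.
Step 4 — H = 0.9055 + j0.2925.
Step 5 — Magnitude: |H| = 0.9516 (-0.4 dB); phase: φ = 17.9°.

|H| = 0.9516 (-0.4 dB), φ = 17.9°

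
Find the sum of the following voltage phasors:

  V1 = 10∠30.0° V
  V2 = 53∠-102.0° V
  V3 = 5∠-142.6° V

Step 1 — Convert each phasor to rectangular form:
  V1 = 10·(cos(30.0°) + j·sin(30.0°)) = 8.66 + j5 V
  V2 = 53·(cos(-102.0°) + j·sin(-102.0°)) = -11.02 - j51.84 V
  V3 = 5·(cos(-142.6°) + j·sin(-142.6°)) = -3.972 - j3.037 V
Step 2 — Sum components: V_total = -6.331 - j49.88 V.
Step 3 — Convert to polar: |V_total| = 50.28 V, ∠V_total = -97.2°.

V_total = 50.28∠-97.2° V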